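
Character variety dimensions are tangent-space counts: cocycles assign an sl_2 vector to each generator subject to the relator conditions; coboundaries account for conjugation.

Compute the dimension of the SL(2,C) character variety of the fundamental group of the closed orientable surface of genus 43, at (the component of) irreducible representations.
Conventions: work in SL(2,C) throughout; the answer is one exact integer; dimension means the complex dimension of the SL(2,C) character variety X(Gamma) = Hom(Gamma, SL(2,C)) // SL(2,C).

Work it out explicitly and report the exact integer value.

252

The genus-43 surface group: 2g = 86 generators, one relator prod [a_i, b_i].
Before the relator condition, cocycle space has dim 3*86 = 258.
At an irreducible rho, H^2 = coker(d_2) vanishes (Poincare duality: H^2 is dual to H^0 = invariants = 0), so d_2 is surjective onto sl_2 and dim Z^1 = 258 - 3 = 255.
Coboundaries contribute dim B^1 = 3 (injective at irreducible rho).
Hence dim X = 255 - 3 = 252.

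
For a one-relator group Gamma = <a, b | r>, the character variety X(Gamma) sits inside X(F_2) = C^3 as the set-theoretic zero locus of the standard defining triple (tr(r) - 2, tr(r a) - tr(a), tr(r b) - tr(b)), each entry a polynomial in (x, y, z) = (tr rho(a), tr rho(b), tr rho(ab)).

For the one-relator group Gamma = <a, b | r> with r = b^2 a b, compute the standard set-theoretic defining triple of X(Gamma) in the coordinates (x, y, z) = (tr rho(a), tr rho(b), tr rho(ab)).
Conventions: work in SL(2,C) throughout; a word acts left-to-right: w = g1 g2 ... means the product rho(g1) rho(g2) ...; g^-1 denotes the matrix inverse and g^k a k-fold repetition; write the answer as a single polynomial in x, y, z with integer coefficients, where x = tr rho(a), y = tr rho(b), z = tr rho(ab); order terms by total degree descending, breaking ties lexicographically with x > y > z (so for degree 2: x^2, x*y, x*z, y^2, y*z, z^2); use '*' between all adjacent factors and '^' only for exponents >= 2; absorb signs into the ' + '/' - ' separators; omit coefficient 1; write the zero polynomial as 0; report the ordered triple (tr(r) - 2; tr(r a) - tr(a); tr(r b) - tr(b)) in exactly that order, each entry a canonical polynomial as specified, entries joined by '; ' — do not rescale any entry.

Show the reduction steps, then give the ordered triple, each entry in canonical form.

trace(a b^2) = trace(b) * trace(a b) - trace(a)  (reduce the b square) = y*z - x
trace(b^2 a b) = trace(b) * trace(a b^2) - trace(a b)  (reduce the b square) = y^2*z - x*y - z
and trace(a b a b) = trace(a b) * trace(a b) - trace(1)  (split on a) = z^2 - 2
next, trace(a b a) = trace(a) * trace(b a) - trace(b)  (reduce the a square) = x*z - y
and trace(b^2 a b a) = trace(b) * trace(a b a b) - trace(a b a)  (reduce the b square) = y*z^2 - x*z - y
and trace(b^2 a b^2) = trace(b) * trace(b a b^2) - trace(b a b) = y^3*z - x*y^2 - 2*y*z + x
assemble the triple (trace(r) - 2; trace(r a) - x; trace(r b) - y)

y^2*z - x*y - z - 2; y*z^2 - x*z - x - y; y^3*z - x*y^2 - 2*y*z + x - y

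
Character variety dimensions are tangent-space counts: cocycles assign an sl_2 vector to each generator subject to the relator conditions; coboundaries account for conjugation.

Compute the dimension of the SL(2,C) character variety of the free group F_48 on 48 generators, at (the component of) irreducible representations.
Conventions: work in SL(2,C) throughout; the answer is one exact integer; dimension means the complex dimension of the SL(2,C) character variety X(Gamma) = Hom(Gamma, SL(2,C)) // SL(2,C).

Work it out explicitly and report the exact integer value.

Here Gamma is free of rank 48 — no relator constrains a cocycle.
So Z^1 = (sl_2)^48 in full: dim Z^1 = 144.
dim B^1 = 3: the coboundary map is injective because an irreducible image has centralizer 0 in sl_2.
dim H^1 = 144 - 3 = 141, which is dim X.

141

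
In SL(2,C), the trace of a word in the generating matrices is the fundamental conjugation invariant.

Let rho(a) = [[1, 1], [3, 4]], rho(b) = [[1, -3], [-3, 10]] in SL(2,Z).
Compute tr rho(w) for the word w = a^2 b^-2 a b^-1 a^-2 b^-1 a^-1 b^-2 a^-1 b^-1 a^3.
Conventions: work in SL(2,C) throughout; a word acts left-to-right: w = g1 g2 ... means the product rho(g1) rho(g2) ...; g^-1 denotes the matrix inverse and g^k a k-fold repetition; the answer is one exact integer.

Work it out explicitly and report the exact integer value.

rho(a) = [[1, 1], [3, 4]]
... * rho(a) = [[1, 1], [3, 4]]  ->  [[4, 5], [15, 19]]
... * rho(b^-1) = [[10, 3], [3, 1]]  ->  [[55, 17], [207, 64]]
... * rho(b^-1) = [[10, 3], [3, 1]]  ->  [[601, 182], [2262, 685]]
... * rho(a) = [[1, 1], [3, 4]]  ->  [[1147, 1329], [4317, 5002]]
... * rho(b^-1) = [[10, 3], [3, 1]]  ->  [[15457, 4770], [58176, 17953]]
... * rho(a^-1) = [[4, -1], [-3, 1]]  ->  [[47518, -10687], [178845, -40223]]
... * rho(a^-1) = [[4, -1], [-3, 1]]  ->  [[222133, -58205], [836049, -219068]]
... * rho(b^-1) = [[10, 3], [3, 1]]  ->  [[2046715, 608194], [7703286, 2289079]]
... * rho(a^-1) = [[4, -1], [-3, 1]]  ->  [[6362278, -1438521], [23945907, -5414207]]
... * rho(b^-1) = [[10, 3], [3, 1]]  ->  [[59307217, 17648313], [223216449, 66423514]]
... * rho(b^-1) = [[10, 3], [3, 1]]  ->  [[646017109, 195569964], [2431435032, 736072861]]
... * rho(a^-1) = [[4, -1], [-3, 1]]  ->  [[1997358544, -450447145], [7517521545, -1695362171]]
... * rho(b^-1) = [[10, 3], [3, 1]]  ->  [[18622244005, 5541628487], [70089128937, 20857202464]]
... * rho(a) = [[1, 1], [3, 4]]  ->  [[35247129466, 40788757953], [132660736329, 153517938793]]
... * rho(a) = [[1, 1], [3, 4]]  ->  [[157613403325, 198402161278], [593214552708, 746732491501]]
... * rho(a) = [[1, 1], [3, 4]]  ->  [[752819887159, 951222048437], [2833412027211, 3580144518712]]
tr = 752819887159 + 3580144518712 = 4332964405871

4332964405871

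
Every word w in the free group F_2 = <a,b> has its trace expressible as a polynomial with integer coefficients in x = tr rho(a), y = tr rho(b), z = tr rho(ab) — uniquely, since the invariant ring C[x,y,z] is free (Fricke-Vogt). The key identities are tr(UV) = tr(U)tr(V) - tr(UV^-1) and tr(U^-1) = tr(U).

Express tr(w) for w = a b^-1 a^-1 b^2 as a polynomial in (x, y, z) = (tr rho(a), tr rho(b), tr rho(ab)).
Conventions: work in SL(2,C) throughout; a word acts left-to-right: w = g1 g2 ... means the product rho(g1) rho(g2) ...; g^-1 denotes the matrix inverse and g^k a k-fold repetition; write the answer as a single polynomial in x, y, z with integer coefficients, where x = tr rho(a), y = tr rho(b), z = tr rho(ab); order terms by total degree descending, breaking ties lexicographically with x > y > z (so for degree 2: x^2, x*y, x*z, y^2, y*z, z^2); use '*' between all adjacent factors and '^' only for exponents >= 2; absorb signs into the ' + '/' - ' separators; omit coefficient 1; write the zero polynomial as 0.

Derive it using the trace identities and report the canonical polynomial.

-x*y^2*z + x^2*y + y^3 + y*z^2 - 3*y

tr(b^2) = tr(b) tr(b) - tr(1)  (reduce the b square) = y^2 - 2
tr(a b^2) = tr(b) tr(a b) - tr(a)  (reduce the b square) = y*z - x
tr(b^2 a b) = tr(b) tr(a b^2) - tr(a b)  (reduce the b square) = y^2*z - x*y - z
tr(a b a b) = tr(a b) tr(a b) - tr(1)  (split on a) = z^2 - 2
tr(a b a) = tr(a) tr(b a) - tr(b)  (reduce the a square) = x*z - y
tr(b^2 a b a) = tr(b) tr(a b a b) - tr(a b a)  (reduce the b square) = y*z^2 - x*z - y
tr(a^-1 b^2 a b) = tr(b^2 a b) tr(a) - tr(b^2 a b a)  (eliminate a^-1) = x*y^2*z - x^2*y - y*z^2 + y
tr(a b^-1 a^-1 b^2) = tr(a^-1 b^2 a) tr(b) - tr(a^-1 b^2 a b)  (eliminate b^-1) = -x*y^2*z + x^2*y + y^3 + y*z^2 - 3*y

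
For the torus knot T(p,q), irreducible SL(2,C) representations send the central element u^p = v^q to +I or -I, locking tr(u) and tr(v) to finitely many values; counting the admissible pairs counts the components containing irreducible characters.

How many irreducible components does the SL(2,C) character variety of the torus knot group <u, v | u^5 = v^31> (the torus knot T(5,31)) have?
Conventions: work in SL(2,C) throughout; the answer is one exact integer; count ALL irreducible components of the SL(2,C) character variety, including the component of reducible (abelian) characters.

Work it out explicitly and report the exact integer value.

In the torus knot group T(5,31), u^5 = v^31 is central, so an irreducible representation sends it to +I or -I (Schur).
On an irreducible component, tr(u) is locked at 2*cos(pi*alpha/5) for some alpha in 1..4, and tr(v) at 2*cos(pi*beta/31) for some beta in 1..30.
u^5 = (-1)^alpha I and v^31 = (-1)^beta I must agree, so alpha and beta have equal parity.
count pairs: odd alpha (2 choices) x odd beta (15), plus even alpha (2) x even beta (15): 2*15 + 2*15 = 60.
components with irreducible characters: 60; plus the single component of reducible (abelian) characters: total 61.

61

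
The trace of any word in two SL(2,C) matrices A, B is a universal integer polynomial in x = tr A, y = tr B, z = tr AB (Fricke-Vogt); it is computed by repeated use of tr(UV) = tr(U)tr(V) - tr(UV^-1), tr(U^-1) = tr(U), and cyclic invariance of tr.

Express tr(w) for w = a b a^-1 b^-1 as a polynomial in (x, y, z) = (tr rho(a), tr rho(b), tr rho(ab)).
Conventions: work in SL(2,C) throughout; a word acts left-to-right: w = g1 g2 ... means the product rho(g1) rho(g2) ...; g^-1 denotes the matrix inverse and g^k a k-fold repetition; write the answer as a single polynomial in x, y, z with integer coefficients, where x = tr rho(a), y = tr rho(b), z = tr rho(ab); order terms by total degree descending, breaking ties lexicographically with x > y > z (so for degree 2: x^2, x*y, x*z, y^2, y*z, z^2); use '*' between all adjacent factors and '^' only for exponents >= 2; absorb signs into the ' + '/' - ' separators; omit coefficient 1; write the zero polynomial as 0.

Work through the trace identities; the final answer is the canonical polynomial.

-x*y*z + x^2 + y^2 + z^2 - 2

trace(b a b) = trace(b) trace(a b) - trace(a) = y*z - x
use: trace(b a b a) = trace(b a) trace(b a) - trace(1)   [split at repeated b] = z^2 - 2
apply: trace(a b a^-1 b) = trace(b a b) trace(a) - trace(b a b a) = x*y*z - x^2 - z^2 + 2
use: trace(a b a^-1 b^-1) = trace(a b a^-1) trace(b) - trace(a b a^-1 b) = -x*y*z + x^2 + y^2 + z^2 - 2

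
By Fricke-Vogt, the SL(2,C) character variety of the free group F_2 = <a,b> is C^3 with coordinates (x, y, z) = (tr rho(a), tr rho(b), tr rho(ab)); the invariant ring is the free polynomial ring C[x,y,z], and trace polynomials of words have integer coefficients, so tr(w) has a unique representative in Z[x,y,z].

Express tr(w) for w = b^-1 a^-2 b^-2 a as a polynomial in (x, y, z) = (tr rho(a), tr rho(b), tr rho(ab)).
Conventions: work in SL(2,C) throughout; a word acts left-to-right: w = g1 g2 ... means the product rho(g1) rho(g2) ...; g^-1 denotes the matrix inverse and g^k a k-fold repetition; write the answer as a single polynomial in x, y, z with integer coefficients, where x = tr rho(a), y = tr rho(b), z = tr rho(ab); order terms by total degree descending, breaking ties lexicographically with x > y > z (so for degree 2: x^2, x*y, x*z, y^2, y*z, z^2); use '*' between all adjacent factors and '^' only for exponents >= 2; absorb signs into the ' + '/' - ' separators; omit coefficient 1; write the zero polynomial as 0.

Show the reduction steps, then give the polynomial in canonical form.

and tr(b^-1) = tr(b) = y
tr(a b a) = tr(a) * tr(b a) - tr(b)  (reduce the a square) = x*z - y
tr(a b a b) = tr(b a) * tr(b a) - tr(1)  (split on b) = z^2 - 2
tr(b a b^-1 a) = tr(a b a) * tr(b) - tr(a b a b)  (eliminate b^-1) = x*y*z - y^2 - z^2 + 2
tr(a b^-1 a^-1 b) = tr(b a b^-1) * tr(a) - tr(b a b^-1 a)  (eliminate a^-1) = -x*y*z + x^2 + y^2 + z^2 - 2
and tr(a^-1 b^-1 a b^-1) = tr(a b^-1 a^-1) * tr(b) - tr(a b^-1 a^-1 b)  (eliminate b^-1) = x*y*z - x^2 - z^2 + 2
next, tr(b^-1 a) = tr(a) * tr(b) - tr(a b)  (eliminate b^-1) = x*y - z
tr(b^-1 a b^-1) = tr(b^-1 a) * tr(b) - tr(b^-1 a b)  (eliminate b^-1) = x*y^2 - y*z - x
next, tr(b^-1 a b^-1 a^-2) = tr(a^-1 b^-1 a b^-1) * tr(a) - tr(a^-1 b^-1 a b^-1 a)  (eliminate a^-1) = x^2*y*z - x^3 - x*y^2 - x*z^2 + y*z + 3*x
tr(b^-1 a^-2 b^-2 a) = tr(b^-1 a b^-1 a^-2) * tr(b) - tr(b^-1 a b^-1 a^-2 b)  (eliminate b^-1) = x^2*y^2*z - x^3*y - x*y^3 - x*y*z^2 + y^2*z + 3*x*y - z

x^2*y^2*z - x^3*y - x*y^3 - x*y*z^2 + y^2*z + 3*x*y - z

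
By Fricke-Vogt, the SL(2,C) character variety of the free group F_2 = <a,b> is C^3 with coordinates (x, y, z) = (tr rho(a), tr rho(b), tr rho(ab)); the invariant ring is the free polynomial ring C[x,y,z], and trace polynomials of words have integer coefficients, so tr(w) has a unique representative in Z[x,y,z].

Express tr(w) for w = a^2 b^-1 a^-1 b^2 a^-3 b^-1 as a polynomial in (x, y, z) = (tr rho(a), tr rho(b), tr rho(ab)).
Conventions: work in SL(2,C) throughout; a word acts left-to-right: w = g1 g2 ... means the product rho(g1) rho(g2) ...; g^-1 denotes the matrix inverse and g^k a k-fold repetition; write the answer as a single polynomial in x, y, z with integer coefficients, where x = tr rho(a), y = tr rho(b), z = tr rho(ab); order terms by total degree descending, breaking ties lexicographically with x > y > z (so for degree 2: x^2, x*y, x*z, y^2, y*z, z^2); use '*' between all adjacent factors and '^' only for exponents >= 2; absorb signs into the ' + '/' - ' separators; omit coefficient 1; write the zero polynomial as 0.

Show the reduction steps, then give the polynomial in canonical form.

next, tr(a^2) = tr(a) * tr(a) - tr(1)   [square of a] = x^2 - 2
next, tr(b a^2) = tr(a) * tr(b a) - tr(b)   [square of a] = x*z - y
and tr(a b a^2) = tr(a) * tr(b a^2) - tr(b a)   [square of a] = x^2*z - x*y - z
next, tr(b a b a) = tr(b a) * tr(b a) - tr(1)   [split at a repeated b] = z^2 - 2
and tr(b a b) = tr(b) * tr(a b) - tr(a)   [square of b] = y*z - x
tr(a b a^2 b) = tr(a) * tr(b a b a) - tr(b a b)   [square of a] = x*z^2 - y*z - x
next, tr(b a^2 b^-1 a) = tr(a b a^2) * tr(b) - tr(a b a^2 b)   [inverse elimination on b] = x^2*y*z - x*y^2 - x*z^2 + x
next, tr(a^2 b^-1 a^-1 b) = tr(b a^2 b^-1) * tr(a) - tr(b a^2 b^-1 a)   [inverse elimination on a] = -x^2*y*z + x^3 + x*y^2 + x*z^2 - 3*x
and tr(a^4 b) = tr(a) * tr(a b a^2) - tr(a b a)   [square of a] = x^3*z - x^2*y - 2*x*z + y
and tr(a^3) = tr(a) * tr(a^2) - tr(a)   [square of a] = x^3 - 3*x
and tr(a^4) = tr(a) * tr(a^3) - tr(a^2)   [square of a] = x^4 - 4*x^2 + 2
next, tr(a b^2 a^3) = tr(b) * tr(a^4 b) - tr(a^4)   [square of b] = x^3*y*z - x^4 - x^2*y^2 - 2*x*y*z + 4*x^2 + y^2 - 2
and tr(a^3 b a b) = tr(a) * tr(b a b a^2) - tr(b a b a)   [square of a] = x^2*z^2 - x*y*z - x^2 - z^2 + 2
next, tr(a b^2 a^3 b) = tr(b) * tr(a^3 b a b) - tr(a^3 b a)   [square of b] = x^2*y*z^2 - x^3*z - x*y^2*z - y*z^2 + 2*x*z + y
next, tr(b^2 a^3 b^-1 a) = tr(a b^2 a^3) * tr(b) - tr(a b^2 a^3 b)   [inverse elimination on b] = x^3*y^2*z - x^4*y - x^2*y^3 - x^2*y*z^2 + x^3*z - x*y^2*z + 4*x^2*y + y^3 + y*z^2 - 2*x*z - 3*y
tr(a^2 b^-1 a^-1 b^2 a) = tr(b^2 a^3 b^-1) * tr(a) - tr(b^2 a^3 b^-1 a)   [inverse elimination on a] = -x^3*y^2*z + x^4*y + x^2*y^3 + x^2*y*z^2 + x*y^2*z - 5*x^2*y - y^3 - y*z^2 + x*z + 3*y
tr(b^2 a b a) = tr(b) * tr(a b a b) - tr(a b a)   [square of b] = y*z^2 - x*z - y
and tr(b^2 a b) = tr(b) * tr(a b^2) - tr(a b)   [square of b] = y^2*z - x*y - z
tr(b a b a^2 b) = tr(a) * tr(b^2 a b a) - tr(b^2 a b)   [square of a] = x*y*z^2 - x^2*z - y^2*z + z
next, tr(b^2 a b a^2 b) = tr(b) * tr(b a b a^2 b) - tr(b a b a^2)   [square of b] = x*y^2*z^2 - x^2*y*z - y^3*z - x*z^2 + 2*y*z + x
next, tr(b a b a b a) = tr(b a) * tr(b a b a) - tr(b^-1 a^-1)   [split at a repeated b] = z^3 - 3*z
tr(a b a^2 b a b) = tr(a) * tr(b a b a b a) - tr(b a b a b)   [square of a] = x*z^3 - y*z^2 - 2*x*z + y
and tr(b a^2 b) = tr(b) * tr(a^2 b) - tr(a^2)   [square of b] = x*y*z - x^2 - y^2 + 2
and tr(a b a^2 b a) = tr(a) * tr(b a^2 b a) - tr(b a^2 b)   [square of a] = x^2*z^2 - 2*x*y*z + y^2 - 2
tr(b^2 a b a^2 b a) = tr(b) * tr(a b a^2 b a b) - tr(a b a^2 b a)   [square of b] = x*y*z^3 - x^2*z^2 - y^2*z^2 + 2
next, tr(a^-1 b^2 a b a^2 b) = tr(b^2 a b a^2 b) * tr(a) - tr(b^2 a b a^2 b a)   [inverse elimination on a] = x^2*y^2*z^2 - x^3*y*z - x*y^3*z - x*y*z^3 + y^2*z^2 + 2*x*y*z + x^2 - 2
and tr(a^2 b^-1 a^-1 b^2 a b) = tr(a^-1 b^2 a b a^2) * tr(b) - tr(a^-1 b^2 a b a^2 b)   [inverse elimination on b] = -x^2*y^2*z^2 + x^3*y*z + x*y^3*z + x*y*z^3 - 3*x*y*z - x^2 - y^2 + 2
tr(b^-1 a^2 b^-1 a^-1 b^2 a) = tr(a^2 b^-1 a^-1 b^2 a) * tr(b) - tr(a^2 b^-1 a^-1 b^2 a b)   [inverse elimination on b] = -x^3*y^3*z + x^4*y^2 + x^2*y^4 + 2*x^2*y^2*z^2 - x^3*y*z - x*y*z^3 - 5*x^2*y^2 - y^4 - y^2*z^2 + 4*x*y*z + x^2 + 4*y^2 - 2
and tr(b^-1 a^2 b^-1 a^-1 b^2 a^-1) = tr(b^-1 a^2 b^-1 a^-1 b^2) * tr(a) - tr(b^-1 a^2 b^-1 a^-1 b^2 a)   [inverse elimination on a] = x^3*y^3*z - x^4*y^2 - x^2*y^4 - 2*x^2*y^2*z^2 + x*y*z^3 + x^4 + 6*x^2*y^2 + x^2*z^2 + y^4 + y^2*z^2 - 4*x*y*z - 4*x^2 - 4*y^2 + 2
tr(b^-1 a^2 b^-1 a^-1 b^2 a^-2) = tr(b^-1 a^2 b^-1 a^-1 b^2 a^-1) * tr(a) - tr(b^-1 a^2 b^-1 a^-1 b^2)   [inverse elimination on a] = x^4*y^3*z - x^5*y^2 - x^3*y^4 - 2*x^3*y^2*z^2 + x^2*y*z^3 + x^5 + 6*x^3*y^2 + x^3*z^2 + x*y^4 + x*y^2*z^2 - 3*x^2*y*z - 5*x^3 - 5*x*y^2 - x*z^2 + 5*x
and tr(a^2 b^-1 a^-1 b^2 a^-3 b^-1) = tr(b^-1 a^2 b^-1 a^-1 b^2 a^-2) * tr(a) - tr(b^-1 a^2 b^-1 a^-1 b^2 a^-1)   [inverse elimination on a] = x^5*y^3*z - x^6*y^2 - x^4*y^4 - 2*x^4*y^2*z^2 - x^3*y^3*z + x^3*y*z^3 + x^6 + 7*x^4*y^2 + x^4*z^2 + 2*x^2*y^4 + 3*x^2*y^2*z^2 - 3*x^3*y*z - x*y*z^3 - 6*x^4 - 11*x^2*y^2 - 2*x^2*z^2 - y^4 - y^2*z^2 + 4*x*y*z + 9*x^2 + 4*y^2 - 2

x^5*y^3*z - x^6*y^2 - x^4*y^4 - 2*x^4*y^2*z^2 - x^3*y^3*z + x^3*y*z^3 + x^6 + 7*x^4*y^2 + x^4*z^2 + 2*x^2*y^4 + 3*x^2*y^2*z^2 - 3*x^3*y*z - x*y*z^3 - 6*x^4 - 11*x^2*y^2 - 2*x^2*z^2 - y^4 - y^2*z^2 + 4*x*y*z + 9*x^2 + 4*y^2 - 2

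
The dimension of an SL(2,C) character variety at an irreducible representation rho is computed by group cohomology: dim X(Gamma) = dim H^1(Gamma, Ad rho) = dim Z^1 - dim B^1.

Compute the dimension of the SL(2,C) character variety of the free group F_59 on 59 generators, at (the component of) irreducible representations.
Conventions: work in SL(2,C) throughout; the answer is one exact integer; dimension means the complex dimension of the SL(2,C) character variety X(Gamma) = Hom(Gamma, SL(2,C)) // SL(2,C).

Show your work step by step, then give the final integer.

174

Gamma = F_59 has 59 generators and no relators.
So Z^1 = (sl_2)^59 in full: dim Z^1 = 177.
Irreducibility makes the coboundary map sl_2 -> Z^1 injective (trivial centralizer), so dim B^1 = 3.
dim X = dim H^1 = dim Z^1 - dim B^1 = 177 - 3 = 174.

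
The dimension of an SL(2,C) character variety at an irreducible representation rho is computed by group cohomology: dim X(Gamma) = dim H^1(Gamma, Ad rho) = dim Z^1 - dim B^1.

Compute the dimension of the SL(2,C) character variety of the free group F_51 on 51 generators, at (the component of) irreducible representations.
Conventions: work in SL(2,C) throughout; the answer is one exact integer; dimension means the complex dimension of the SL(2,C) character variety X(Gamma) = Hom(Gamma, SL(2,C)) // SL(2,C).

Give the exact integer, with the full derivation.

The free group F_51: 51 generators, no relators.
So Z^1 = (sl_2)^51 in full: dim Z^1 = 153.
Irreducibility makes the coboundary map sl_2 -> Z^1 injective (trivial centralizer), so dim B^1 = 3.
dim H^1 = 153 - 3 = 150, which is dim X.

150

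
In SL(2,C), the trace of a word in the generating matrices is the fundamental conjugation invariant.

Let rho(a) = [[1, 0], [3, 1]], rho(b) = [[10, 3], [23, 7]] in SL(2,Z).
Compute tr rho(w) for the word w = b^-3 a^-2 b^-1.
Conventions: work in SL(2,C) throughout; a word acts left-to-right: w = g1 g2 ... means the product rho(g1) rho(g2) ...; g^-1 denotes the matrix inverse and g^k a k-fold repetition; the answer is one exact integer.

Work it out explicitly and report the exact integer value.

rho(b^-1) = [[7, -3], [-23, 10]]
... * rho(b^-1) = [[7, -3], [-23, 10]]  ->  [[118, -51], [-391, 169]]
... * rho(b^-1) = [[7, -3], [-23, 10]]  ->  [[1999, -864], [-6624, 2863]]
... * rho(a^-1) = [[1, 0], [-3, 1]]  ->  [[4591, -864], [-15213, 2863]]
... * rho(a^-1) = [[1, 0], [-3, 1]]  ->  [[7183, -864], [-23802, 2863]]
... * rho(b^-1) = [[7, -3], [-23, 10]]  ->  [[70153, -30189], [-232463, 100036]]
tr = 70153 + 100036 = 170189

170189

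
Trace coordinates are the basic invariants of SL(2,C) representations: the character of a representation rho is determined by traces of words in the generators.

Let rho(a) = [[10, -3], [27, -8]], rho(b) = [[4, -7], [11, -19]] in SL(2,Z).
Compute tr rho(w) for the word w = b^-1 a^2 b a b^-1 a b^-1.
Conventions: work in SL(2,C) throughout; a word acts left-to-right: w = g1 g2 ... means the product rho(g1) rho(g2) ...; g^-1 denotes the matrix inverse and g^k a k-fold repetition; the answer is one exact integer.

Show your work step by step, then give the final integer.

rho(b^-1) = [[-19, 7], [-11, 4]]
... * rho(a) = [[10, -3], [27, -8]]  ->  [[-1, 1], [-2, 1]]
... * rho(a) = [[10, -3], [27, -8]]  ->  [[17, -5], [7, -2]]
... * rho(b) = [[4, -7], [11, -19]]  ->  [[13, -24], [6, -11]]
... * rho(a) = [[10, -3], [27, -8]]  ->  [[-518, 153], [-237, 70]]
... * rho(b^-1) = [[-19, 7], [-11, 4]]  ->  [[8159, -3014], [3733, -1379]]
... * rho(a) = [[10, -3], [27, -8]]  ->  [[212, -365], [97, -167]]
... * rho(b^-1) = [[-19, 7], [-11, 4]]  ->  [[-13, 24], [-6, 11]]
tr = -13 + 11 = -2

-2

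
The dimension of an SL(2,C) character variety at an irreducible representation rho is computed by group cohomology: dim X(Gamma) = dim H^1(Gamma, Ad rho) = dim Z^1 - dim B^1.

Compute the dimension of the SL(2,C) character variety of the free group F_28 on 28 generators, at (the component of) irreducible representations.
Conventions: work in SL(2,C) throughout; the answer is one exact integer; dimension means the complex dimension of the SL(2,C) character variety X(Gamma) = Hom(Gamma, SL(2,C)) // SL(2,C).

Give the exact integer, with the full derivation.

Here Gamma is free of rank 28 — no relator constrains a cocycle.
Z^1(Gamma, Ad rho) = (sl_2)^28: a cocycle is a free choice of one sl_2 vector per generator, so dim Z^1 = 3*28 = 84.
Irreducibility makes the coboundary map sl_2 -> Z^1 injective (trivial centralizer), so dim B^1 = 3.
dim X = dim H^1 = dim Z^1 - dim B^1 = 84 - 3 = 81.

81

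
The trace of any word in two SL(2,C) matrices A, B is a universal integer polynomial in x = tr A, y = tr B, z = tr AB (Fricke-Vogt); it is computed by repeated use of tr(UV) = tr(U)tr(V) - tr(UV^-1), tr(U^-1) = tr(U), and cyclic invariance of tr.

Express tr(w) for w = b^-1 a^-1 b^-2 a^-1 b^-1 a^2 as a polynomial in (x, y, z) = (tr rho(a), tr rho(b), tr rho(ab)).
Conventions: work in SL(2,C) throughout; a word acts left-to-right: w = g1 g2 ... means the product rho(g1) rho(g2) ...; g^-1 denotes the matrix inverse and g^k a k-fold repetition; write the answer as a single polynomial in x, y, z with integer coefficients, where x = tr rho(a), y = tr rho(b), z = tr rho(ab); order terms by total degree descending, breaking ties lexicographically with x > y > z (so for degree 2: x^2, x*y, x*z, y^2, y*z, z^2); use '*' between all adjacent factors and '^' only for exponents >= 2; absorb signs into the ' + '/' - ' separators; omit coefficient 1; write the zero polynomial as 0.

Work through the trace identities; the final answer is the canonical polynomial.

trace(b^-1 a) = trace(a)*trace(b) - trace(a b)  (eliminate b^-1) = x*y - z
next, trace(a b^-2) = trace(b^-1 a)*trace(b) - trace(b^-1 a b)  (eliminate b^-1) = x*y^2 - y*z - x
trace(b^-2 a b^-1) = trace(a b^-2)*trace(b) - trace(a b^-1)  (eliminate b^-1) = x*y^3 - y^2*z - 2*x*y + z
and trace(a^2) = trace(a)*trace(a) - trace(1)  (reduce the a square) = x^2 - 2
trace(a^2 b) = trace(a)*trace(b a) - trace(b)  (reduce the a square) = x*z - y
trace(a b^-1 a) = trace(a^2)*trace(b) - trace(a^2 b)  (eliminate b^-1) = x^2*y - x*z - y
trace(a b a b) = trace(b a)*trace(b a) - trace(1)  (split on b) = z^2 - 2
and trace(a b^-1 a b) = trace(a b a)*trace(b) - trace(a b a b)  (eliminate b^-1) = x*y*z - y^2 - z^2 + 2
and trace(a b^-1 a b^-1) = trace(a b^-1 a)*trace(b) - trace(a b^-1 a b)  (eliminate b^-1) = x^2*y^2 - 2*x*y*z + z^2 - 2
trace(b^-2 a b^-1 a) = trace(a b^-1 a b^-1)*trace(b) - trace(a b^-1 a)  (eliminate b^-1) = x^2*y^3 - 2*x*y^2*z - x^2*y + y*z^2 + x*z - y
and trace(a b^-1 a^-1 b^-2) = trace(b^-2 a b^-1)*trace(a) - trace(b^-2 a b^-1 a)  (eliminate a^-1) = x*y^2*z - x^2*y - y*z^2 + y
next, trace(b a^2 b) = trace(b)*trace(a^2 b) - trace(a^2)  (reduce the b square) = x*y*z - x^2 - y^2 + 2
trace(b^2 a b a) = trace(b)*trace(a b a b) - trace(a b a)  (reduce the b square) = y*z^2 - x*z - y
next, trace(a b^2) = trace(b)*trace(a b) - trace(a)  (reduce the b square) = y*z - x
and trace(b^2 a b) = trace(b)*trace(a b^2) - trace(a b)  (reduce the b square) = y^2*z - x*y - z
trace(b a b a^2 b) = trace(a)*trace(b^2 a b a) - trace(b^2 a b)  (reduce the a square) = x*y*z^2 - x^2*z - y^2*z + z
trace(b a b a b a) = trace(b a)*trace(b a b a) - trace(b^-1 a^-1)  (split on b) = z^3 - 3*z
trace(b a b a^2 b a) = trace(a)*trace(b a b a b a) - trace(b a b a b)  (reduce the a square) = x*z^3 - y*z^2 - 2*x*z + y
trace(a b a^2 b a^-1 b) = trace(b a b a^2 b)*trace(a) - trace(b a b a^2 b a)  (eliminate a^-1) = x^2*y*z^2 - x^3*z - x*y^2*z - x*z^3 + y*z^2 + 3*x*z - y
trace(a^-1 b^-1 a b a^2 b) = trace(a b a^2 b a^-1)*trace(b) - trace(a b a^2 b a^-1 b)  (eliminate b^-1) = -x^2*y*z^2 + x^3*z + 2*x*y^2*z + x*z^3 - x^2*y - y^3 - y*z^2 - 3*x*z + 3*y
trace(b a^2 b^-1 a^-1 b^-1 a) = trace(a^-1 b^-1 a b a^2)*trace(b) - trace(a^-1 b^-1 a b a^2 b)  (eliminate b^-1) = x^2*y*z^2 - x^3*z - x*y^2*z - x*z^3 + x^2*y + 3*x*z - y
trace(a^-1 b a^2 b^-1 a^-1 b^-1) = trace(b a^2 b^-1 a^-1 b^-1)*trace(a) - trace(b a^2 b^-1 a^-1 b^-1 a)  (eliminate a^-1) = -x^2*y*z^2 + x^3*z + x*y^2*z + x*z^3 - 4*x*z + y
trace(b a^2 b a) = trace(a)*trace(b a b a) - trace(b a b)  (reduce the a square) = x*z^2 - y*z - x
trace(a^-1 b a^2 b) = trace(b a^2 b)*trace(a) - trace(b a^2 b a)  (eliminate a^-1) = x^2*y*z - x^3 - x*y^2 - x*z^2 + y*z + 3*x
and trace(a^-2 b a^2 b) = trace(a^-1 b a^2 b)*trace(a) - trace(a^-1 b a^2 b a)  (eliminate a^-1) = x^3*y*z - x^4 - x^2*y^2 - x^2*z^2 + 4*x^2 + y^2 - 2
trace(a^-1 b a^2 b^-1 a^-1) = trace(a^-2 b a^2)*trace(b) - trace(a^-2 b a^2 b)  (eliminate b^-1) = -x^3*y*z + x^4 + x^2*y^2 + x^2*z^2 - 4*x^2 + 2
next, trace(a^2 b^-1 a^-1 b^-2 a^-1 b) = trace(a^-1 b a^2 b^-1 a^-1 b^-1)*trace(b) - trace(a^-1 b a^2 b^-1 a^-1)  (eliminate b^-1) = -x^2*y^2*z^2 + 2*x^3*y*z + x*y^3*z + x*y*z^3 - x^4 - x^2*y^2 - x^2*z^2 - 4*x*y*z + 4*x^2 + y^2 - 2
and trace(b^-1 a^-1 b^-2 a^-1 b^-1 a^2) = trace(a^2 b^-1 a^-1 b^-2 a^-1)*trace(b) - trace(a^2 b^-1 a^-1 b^-2 a^-1 b)  (eliminate b^-1) = x^2*y^2*z^2 - 2*x^3*y*z - x*y*z^3 + x^4 + x^2*z^2 - y^2*z^2 + 4*x*y*z - 4*x^2 + 2

x^2*y^2*z^2 - 2*x^3*y*z - x*y*z^3 + x^4 + x^2*z^2 - y^2*z^2 + 4*x*y*z - 4*x^2 + 2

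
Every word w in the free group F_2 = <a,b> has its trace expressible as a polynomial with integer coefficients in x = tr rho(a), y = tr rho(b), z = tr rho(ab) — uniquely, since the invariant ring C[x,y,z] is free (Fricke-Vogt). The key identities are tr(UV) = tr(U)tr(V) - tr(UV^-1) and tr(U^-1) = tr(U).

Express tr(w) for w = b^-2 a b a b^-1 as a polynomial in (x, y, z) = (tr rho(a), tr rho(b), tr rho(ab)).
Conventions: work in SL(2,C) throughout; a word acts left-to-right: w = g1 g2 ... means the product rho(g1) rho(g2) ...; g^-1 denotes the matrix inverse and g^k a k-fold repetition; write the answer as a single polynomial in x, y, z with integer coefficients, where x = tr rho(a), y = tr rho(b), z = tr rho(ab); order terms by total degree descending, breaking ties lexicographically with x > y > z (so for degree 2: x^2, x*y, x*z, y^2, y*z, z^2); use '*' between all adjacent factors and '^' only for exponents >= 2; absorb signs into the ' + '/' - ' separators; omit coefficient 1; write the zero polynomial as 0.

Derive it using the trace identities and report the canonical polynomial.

x*y^3*z - y^4 - y^2*z^2 - 2*x*y*z + 4*y^2 + z^2 - 2

apply: tr(a b a) = tr(a) * tr(b a) - tr(b) = x*z - y
apply: tr(a b a b) = tr(b a) * tr(b a) - tr(1)   [split at repeated b] = z^2 - 2
tr(b^-1 a b a) = tr(a b a) * tr(b) - tr(a b a b) = x*y*z - y^2 - z^2 + 2
tr(b^-2 a b a) = tr(b^-1 a b a) * tr(b) - tr(b^-1 a b a b) = x*y^2*z - y^3 - y*z^2 - x*z + 3*y
apply: tr(b^-2 a b a b^-1) = tr(b^-2 a b a) * tr(b) - tr(b^-2 a b a b) = x*y^3*z - y^4 - y^2*z^2 - 2*x*y*z + 4*y^2 + z^2 - 2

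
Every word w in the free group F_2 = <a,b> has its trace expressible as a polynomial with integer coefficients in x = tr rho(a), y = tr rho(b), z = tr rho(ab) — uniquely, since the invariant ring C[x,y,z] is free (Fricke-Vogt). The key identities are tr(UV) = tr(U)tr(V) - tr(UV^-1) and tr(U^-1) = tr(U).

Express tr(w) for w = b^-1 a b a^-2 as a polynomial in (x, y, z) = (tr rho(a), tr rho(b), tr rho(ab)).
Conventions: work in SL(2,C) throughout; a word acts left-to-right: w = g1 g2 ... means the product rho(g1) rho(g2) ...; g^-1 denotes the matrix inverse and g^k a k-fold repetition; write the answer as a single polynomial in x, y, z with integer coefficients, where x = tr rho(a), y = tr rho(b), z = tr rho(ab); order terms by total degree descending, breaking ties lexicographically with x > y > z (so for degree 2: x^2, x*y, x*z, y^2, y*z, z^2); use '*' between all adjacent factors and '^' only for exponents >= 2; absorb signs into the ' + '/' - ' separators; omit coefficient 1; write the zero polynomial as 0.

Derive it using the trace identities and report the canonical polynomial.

tr(b a^-1) = tr(b)*tr(a) - tr(b a) = x*y - z
and tr(b a b) = tr(b)*tr(a b) - tr(a) = y*z - x
next, tr(b a b a) = tr(b a)*tr(b a) - tr(1) = z^2 - 2
next, tr(b a b a^-1) = tr(b a b)*tr(a) - tr(b a b a) = x*y*z - x^2 - z^2 + 2
tr(a b a^-2 b) = tr(b a b a^-1)*tr(a) - tr(b a b) = x^2*y*z - x^3 - x*z^2 - y*z + 3*x
next, tr(b^-1 a b a^-2) = tr(a b a^-2)*tr(b) - tr(a b a^-2 b) = -x^2*y*z + x^3 + x*y^2 + x*z^2 - 3*x

-x^2*y*z + x^3 + x*y^2 + x*z^2 - 3*x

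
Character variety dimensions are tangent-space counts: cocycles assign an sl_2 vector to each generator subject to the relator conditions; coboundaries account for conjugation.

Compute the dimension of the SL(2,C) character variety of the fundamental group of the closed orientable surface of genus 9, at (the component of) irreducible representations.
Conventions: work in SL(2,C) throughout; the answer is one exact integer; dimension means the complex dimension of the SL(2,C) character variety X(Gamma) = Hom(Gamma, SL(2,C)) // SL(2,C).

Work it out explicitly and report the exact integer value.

Gamma = pi_1(Sigma_9) = < a_1, b_1, ..., a_9, b_9 | prod [a_i, b_i] > has 2g = 18 generators and 1 relator.
Before the relator condition, cocycle space has dim 3*18 = 54.
H^2 = coker(d_2) is dual to H^0 = 0 at irreducible rho (Poincare duality), so d_2 is onto: dim Z^1 = 51.
As always at irreducible rho, dim B^1 = 3.
dim H^1 = 51 - 3 = 48 = dim X.

48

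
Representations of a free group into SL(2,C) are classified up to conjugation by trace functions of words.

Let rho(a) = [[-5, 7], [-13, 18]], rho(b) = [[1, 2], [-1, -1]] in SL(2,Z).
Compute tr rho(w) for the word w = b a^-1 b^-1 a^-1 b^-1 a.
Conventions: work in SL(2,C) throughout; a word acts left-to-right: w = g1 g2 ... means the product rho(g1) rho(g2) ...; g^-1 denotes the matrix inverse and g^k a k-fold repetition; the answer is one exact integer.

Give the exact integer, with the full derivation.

-184912

rho(b) = [[1, 2], [-1, -1]]
... * rho(a^-1) = [[18, -7], [13, -5]]  ->  [[44, -17], [-31, 12]]
... * rho(b^-1) = [[-1, -2], [1, 1]]  ->  [[-61, -105], [43, 74]]
... * rho(a^-1) = [[18, -7], [13, -5]]  ->  [[-2463, 952], [1736, -671]]
... * rho(b^-1) = [[-1, -2], [1, 1]]  ->  [[3415, 5878], [-2407, -4143]]
... * rho(a) = [[-5, 7], [-13, 18]]  ->  [[-93489, 129709], [65894, -91423]]
tr = -93489 + -91423 = -184912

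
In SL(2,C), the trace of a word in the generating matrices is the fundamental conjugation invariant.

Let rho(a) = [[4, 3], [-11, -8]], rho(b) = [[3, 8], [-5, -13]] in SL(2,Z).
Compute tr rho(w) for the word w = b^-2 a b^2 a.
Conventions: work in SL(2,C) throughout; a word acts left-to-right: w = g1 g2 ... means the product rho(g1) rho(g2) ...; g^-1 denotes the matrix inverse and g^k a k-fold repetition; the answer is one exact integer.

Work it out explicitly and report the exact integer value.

rho(b^-1) = [[-13, -8], [5, 3]]
... * rho(b^-1) = [[-13, -8], [5, 3]]  ->  [[129, 80], [-50, -31]]
... * rho(a) = [[4, 3], [-11, -8]]  ->  [[-364, -253], [141, 98]]
... * rho(b) = [[3, 8], [-5, -13]]  ->  [[173, 377], [-67, -146]]
... * rho(b) = [[3, 8], [-5, -13]]  ->  [[-1366, -3517], [529, 1362]]
... * rho(a) = [[4, 3], [-11, -8]]  ->  [[33223, 24038], [-12866, -9309]]
tr = 33223 + -9309 = 23914

23914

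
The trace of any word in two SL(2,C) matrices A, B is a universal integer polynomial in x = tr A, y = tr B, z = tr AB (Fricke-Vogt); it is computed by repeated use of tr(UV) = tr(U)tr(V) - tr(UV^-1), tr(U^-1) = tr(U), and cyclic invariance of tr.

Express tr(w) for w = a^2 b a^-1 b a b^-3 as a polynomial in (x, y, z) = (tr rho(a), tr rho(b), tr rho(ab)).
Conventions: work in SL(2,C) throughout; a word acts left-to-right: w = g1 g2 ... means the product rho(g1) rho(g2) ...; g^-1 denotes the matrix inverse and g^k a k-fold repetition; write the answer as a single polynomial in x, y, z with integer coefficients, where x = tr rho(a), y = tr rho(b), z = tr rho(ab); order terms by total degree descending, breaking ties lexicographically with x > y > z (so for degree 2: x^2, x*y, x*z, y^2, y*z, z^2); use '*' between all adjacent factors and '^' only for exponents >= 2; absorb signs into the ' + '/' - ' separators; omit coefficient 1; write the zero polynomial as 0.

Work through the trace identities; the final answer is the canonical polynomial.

apply: trace(a^2 b) = trace(a) * trace(b a) - trace(b)  (reduce the a square) = x*z - y
trace(a^2) = trace(a) * trace(a) - trace(1)  (reduce the a square) = x^2 - 2
trace(b^2 a^2) = trace(b) * trace(a^2 b) - trace(a^2)  (reduce the b square) = x*y*z - x^2 - y^2 + 2
trace(b^2 a) = trace(b) * trace(a b) - trace(a)  (reduce the b square) = y*z - x
use: trace(a^2 b^2 a) = trace(a) * trace(b^2 a^2) - trace(b^2 a)  (reduce the a square) = x^2*y*z - x^3 - x*y^2 - y*z + 3*x
apply: trace(a b a b) = trace(a b) * trace(a b) - trace(1)  (split on a) = z^2 - 2
trace(b^2 a b a) = trace(b) * trace(a b a b) - trace(a b a)  (reduce the b square) = y*z^2 - x*z - y
apply: trace(b^2 a b) = trace(b) * trace(a b^2) - trace(a b)  (reduce the b square) = y^2*z - x*y - z
trace(a^2 b^2 a b) = trace(a) * trace(b^2 a b a) - trace(b^2 a b)  (reduce the a square) = x*y*z^2 - x^2*z - y^2*z + z
apply: trace(b^-1 a^2 b^2 a) = trace(a^2 b^2 a) * trace(b) - trace(a^2 b^2 a b)  (eliminate b^-1) = x^2*y^2*z - x^3*y - x*y^3 - x*y*z^2 + x^2*z + 3*x*y - z
apply: trace(b a b^-2 a^2 b) = trace(b^-1 a^2 b^2 a) * trace(b) - trace(b^-1 a^2 b^2 a b)  (eliminate b^-1) = x^2*y^3*z - x^3*y^2 - x*y^4 - x*y^2*z^2 + x^3 + 4*x*y^2 - 3*x
use: trace(b a b a^2) = trace(a) * trace(b a b a) - trace(b a b)  (reduce the a square) = x*z^2 - y*z - x
trace(a^2 b a b a) = trace(a) * trace(b a b a^2) - trace(b a b a)  (reduce the a square) = x^2*z^2 - x*y*z - x^2 - z^2 + 2
trace(b a b a b a) = trace(a b) * trace(a b a b) - trace(a^-1 b^-1)  (split on a) = z^3 - 3*z
trace(a^2 b a b a b) = trace(a) * trace(b a b a b a) - trace(b a b a b)  (reduce the a square) = x*z^3 - y*z^2 - 2*x*z + y
trace(a^2 b a b a b^-1) = trace(a^2 b a b a) * trace(b) - trace(a^2 b a b a b)  (eliminate b^-1) = x^2*y*z^2 - x*y^2*z - x*z^3 - x^2*y + 2*x*z + y
trace(b a b^-2 a^2 b a) = trace(a^2 b a b a b^-1) * trace(b) - trace(a^2 b a b a)  (eliminate b^-1) = x^2*y^2*z^2 - x*y^3*z - x*y*z^3 - x^2*y^2 - x^2*z^2 + 3*x*y*z + x^2 + y^2 + z^2 - 2
use: trace(b^-2 a^2 b a^-1 b a) = trace(b a b^-2 a^2 b) * trace(a) - trace(b a b^-2 a^2 b a)  (eliminate a^-1) = x^3*y^3*z - x^4*y^2 - x^2*y^4 - 2*x^2*y^2*z^2 + x*y^3*z + x*y*z^3 + x^4 + 5*x^2*y^2 + x^2*z^2 - 3*x*y*z - 4*x^2 - y^2 - z^2 + 2
trace(b^-1 a^2 b a^-1 b a) = trace(b a b^-1 a^2 b) * trace(a) - trace(b a b^-1 a^2 b a)  (eliminate a^-1) = x^3*y^2*z - x^4*y - x^2*y^3 - 2*x^2*y*z^2 + x^3*z + x*y^2*z + x*z^3 + 4*x^2*y - 3*x*z - y
trace(a^2 b a^-1 b a b^-3) = trace(b^-2 a^2 b a^-1 b a) * trace(b) - trace(b^-2 a^2 b a^-1 b a b)  (eliminate b^-1) = x^3*y^4*z - x^4*y^3 - x^2*y^5 - 2*x^2*y^3*z^2 - x^3*y^2*z + x*y^4*z + x*y^2*z^3 + 2*x^4*y + 6*x^2*y^3 + 3*x^2*y*z^2 - x^3*z - 4*x*y^2*z - x*z^3 - 8*x^2*y - y^3 - y*z^2 + 3*x*z + 3*y

x^3*y^4*z - x^4*y^3 - x^2*y^5 - 2*x^2*y^3*z^2 - x^3*y^2*z + x*y^4*z + x*y^2*z^3 + 2*x^4*y + 6*x^2*y^3 + 3*x^2*y*z^2 - x^3*z - 4*x*y^2*z - x*z^3 - 8*x^2*y - y^3 - y*z^2 + 3*x*z + 3*y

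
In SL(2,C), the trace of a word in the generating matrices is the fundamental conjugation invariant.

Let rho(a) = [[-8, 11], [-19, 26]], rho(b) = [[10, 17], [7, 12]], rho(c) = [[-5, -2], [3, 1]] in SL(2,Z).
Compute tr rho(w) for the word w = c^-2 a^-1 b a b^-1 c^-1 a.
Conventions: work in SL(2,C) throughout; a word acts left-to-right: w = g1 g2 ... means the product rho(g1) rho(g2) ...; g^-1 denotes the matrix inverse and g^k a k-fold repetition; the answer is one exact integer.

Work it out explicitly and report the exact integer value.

-1583673847

rho(c^-1) = [[1, 2], [-3, -5]]
... * rho(c^-1) = [[1, 2], [-3, -5]]  ->  [[-5, -8], [12, 19]]
... * rho(a^-1) = [[26, -11], [19, -8]]  ->  [[-282, 119], [673, -284]]
... * rho(b) = [[10, 17], [7, 12]]  ->  [[-1987, -3366], [4742, 8033]]
... * rho(a) = [[-8, 11], [-19, 26]]  ->  [[79850, -109373], [-190563, 261020]]
... * rho(b^-1) = [[12, -17], [-7, 10]]  ->  [[1723811, -2451180], [-4113896, 5849771]]
... * rho(c^-1) = [[1, 2], [-3, -5]]  ->  [[9077351, 15703522], [-21663209, -37476647]]
... * rho(a) = [[-8, 11], [-19, 26]]  ->  [[-370985726, 508142433], [885361965, -1212688121]]
tr = -370985726 + -1212688121 = -1583673847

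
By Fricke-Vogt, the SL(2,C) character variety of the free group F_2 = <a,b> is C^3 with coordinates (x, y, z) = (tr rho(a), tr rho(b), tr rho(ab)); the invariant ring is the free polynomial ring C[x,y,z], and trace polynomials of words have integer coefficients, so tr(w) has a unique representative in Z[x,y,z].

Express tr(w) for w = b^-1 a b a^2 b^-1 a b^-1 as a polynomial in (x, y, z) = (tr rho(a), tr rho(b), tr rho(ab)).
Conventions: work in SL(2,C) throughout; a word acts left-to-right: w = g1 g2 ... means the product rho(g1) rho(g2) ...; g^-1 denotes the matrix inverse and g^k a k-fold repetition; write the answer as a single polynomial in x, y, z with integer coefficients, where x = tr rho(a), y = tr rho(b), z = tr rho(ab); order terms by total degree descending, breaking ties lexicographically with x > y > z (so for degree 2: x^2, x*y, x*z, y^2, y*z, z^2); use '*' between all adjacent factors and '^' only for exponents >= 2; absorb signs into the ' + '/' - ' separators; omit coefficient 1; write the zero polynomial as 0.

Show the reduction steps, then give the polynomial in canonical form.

trace(b a^2) = trace(a) trace(b a) - trace(b)   [square of a] = x*z - y
trace(a b a^2) = trace(a) trace(b a^2) - trace(b a)   [square of a] = x^2*z - x*y - z
trace(a b a^3) = trace(a) trace(a b a^2) - trace(a b a)   [square of a] = x^3*z - x^2*y - 2*x*z + y
trace(b a b a) = trace(b a) trace(b a) - trace(1)   [split at a repeated b] = z^2 - 2
trace(b a b) = trace(b) trace(a b) - trace(a)   [square of b] = y*z - x
trace(a b a b a) = trace(a) trace(b a b a) - trace(b a b)   [square of a] = x*z^2 - y*z - x
trace(a b a^3 b) = trace(a) trace(a b a b a) - trace(a b a b)   [square of a] = x^2*z^2 - x*y*z - x^2 - z^2 + 2
trace(b^-1 a b a^3) = trace(a b a^3) trace(b) - trace(a b a^3 b)   [inverse elimination on b] = x^3*y*z - x^2*y^2 - x^2*z^2 - x*y*z + x^2 + y^2 + z^2 - 2
trace(a b^-2 a b a^2) = trace(b^-1 a b a^3) trace(b) - trace(b^-1 a b a^3 b)   [inverse elimination on b] = x^3*y^2*z - x^2*y^3 - x^2*y*z^2 - x^3*z - x*y^2*z + 2*x^2*y + y^3 + y*z^2 + 2*x*z - 3*y
trace(a^2) = trace(a) trace(a) - trace(1)   [square of a] = x^2 - 2
trace(b a^2 b) = trace(b) trace(a^2 b) - trace(a^2)   [square of b] = x*y*z - x^2 - y^2 + 2
trace(a b a^2 b a) = trace(a) trace(b a^2 b a) - trace(b a^2 b)   [square of a] = x^2*z^2 - 2*x*y*z + y^2 - 2
trace(b a b a b a) = trace(b a b a) trace(b a) - trace(a b)   [split at a repeated b] = z^3 - 3*z
trace(b a b a b) = trace(b) trace(a b a b) - trace(a b a)   [square of b] = y*z^2 - x*z - y
trace(a b a^2 b a b) = trace(a) trace(b a b a b a) - trace(b a b a b)   [square of a] = x*z^3 - y*z^2 - 2*x*z + y
trace(a b a^2 b a b^-1) = trace(a b a^2 b a) trace(b) - trace(a b a^2 b a b)   [inverse elimination on b] = x^2*y*z^2 - 2*x*y^2*z - x*z^3 + y^3 + y*z^2 + 2*x*z - 3*y
trace(a b^-2 a b a^2 b) = trace(a b a^2 b a b^-1) trace(b) - trace(a b a^2 b a)   [inverse elimination on b] = x^2*y^2*z^2 - 2*x*y^3*z - x*y*z^3 - x^2*z^2 + y^4 + y^2*z^2 + 4*x*y*z - 4*y^2 + 2
trace(b^-1 a b a^2 b^-1 a b^-1) = trace(a b^-2 a b a^2) trace(b) - trace(a b^-2 a b a^2 b)   [inverse elimination on b] = x^3*y^3*z - x^2*y^4 - 2*x^2*y^2*z^2 - x^3*y*z + x*y^3*z + x*y*z^3 + 2*x^2*y^2 + x^2*z^2 - 2*x*y*z + y^2 - 2

x^3*y^3*z - x^2*y^4 - 2*x^2*y^2*z^2 - x^3*y*z + x*y^3*z + x*y*z^3 + 2*x^2*y^2 + x^2*z^2 - 2*x*y*z + y^2 - 2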